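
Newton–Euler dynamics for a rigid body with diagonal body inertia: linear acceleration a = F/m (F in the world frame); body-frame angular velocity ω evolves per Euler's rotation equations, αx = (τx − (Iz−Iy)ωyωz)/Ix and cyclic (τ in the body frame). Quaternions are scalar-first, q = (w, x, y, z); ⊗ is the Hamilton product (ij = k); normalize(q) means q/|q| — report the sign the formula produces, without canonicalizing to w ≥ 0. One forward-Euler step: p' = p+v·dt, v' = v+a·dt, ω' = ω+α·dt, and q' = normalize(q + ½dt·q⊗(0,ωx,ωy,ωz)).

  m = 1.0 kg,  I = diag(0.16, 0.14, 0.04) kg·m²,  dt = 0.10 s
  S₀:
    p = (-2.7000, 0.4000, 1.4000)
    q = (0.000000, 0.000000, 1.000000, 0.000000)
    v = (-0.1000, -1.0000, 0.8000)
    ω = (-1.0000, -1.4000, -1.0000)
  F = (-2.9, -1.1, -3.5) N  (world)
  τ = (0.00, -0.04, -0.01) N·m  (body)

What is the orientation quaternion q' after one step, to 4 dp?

q' = (0.0697, -0.0498, 0.9951, 0.0498)

Hamilton product q⊗(0,ω) = (1.4000000, -1.0000000, 0.0000000, 1.0000000)
q + ½dt·q⊗(0,ω), renormalized = (0.0697, -0.0498, 0.9951, 0.0498)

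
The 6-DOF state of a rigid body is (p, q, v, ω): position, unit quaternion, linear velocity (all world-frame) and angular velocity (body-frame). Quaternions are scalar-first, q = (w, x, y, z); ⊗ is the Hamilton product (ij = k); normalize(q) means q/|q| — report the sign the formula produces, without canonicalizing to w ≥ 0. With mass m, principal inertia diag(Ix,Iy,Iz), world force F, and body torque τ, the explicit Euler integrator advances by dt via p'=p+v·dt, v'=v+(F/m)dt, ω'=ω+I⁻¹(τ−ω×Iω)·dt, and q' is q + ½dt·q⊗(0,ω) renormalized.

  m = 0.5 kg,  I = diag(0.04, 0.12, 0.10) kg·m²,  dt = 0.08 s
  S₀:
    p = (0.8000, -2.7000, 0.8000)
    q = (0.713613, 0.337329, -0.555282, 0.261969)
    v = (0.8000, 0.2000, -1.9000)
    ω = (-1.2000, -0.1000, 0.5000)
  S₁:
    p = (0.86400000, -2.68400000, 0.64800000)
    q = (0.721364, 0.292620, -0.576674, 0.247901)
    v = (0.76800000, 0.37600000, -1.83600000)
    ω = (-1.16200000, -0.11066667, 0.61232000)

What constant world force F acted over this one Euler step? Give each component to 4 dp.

velocity change Δv = (-0.03200000, 0.17600000, 0.06400000)
m·(v₁−v₀)/dt = (-0.2000, 1.1000, 0.4000)

F = (-0.2000, 1.1000, 0.4000)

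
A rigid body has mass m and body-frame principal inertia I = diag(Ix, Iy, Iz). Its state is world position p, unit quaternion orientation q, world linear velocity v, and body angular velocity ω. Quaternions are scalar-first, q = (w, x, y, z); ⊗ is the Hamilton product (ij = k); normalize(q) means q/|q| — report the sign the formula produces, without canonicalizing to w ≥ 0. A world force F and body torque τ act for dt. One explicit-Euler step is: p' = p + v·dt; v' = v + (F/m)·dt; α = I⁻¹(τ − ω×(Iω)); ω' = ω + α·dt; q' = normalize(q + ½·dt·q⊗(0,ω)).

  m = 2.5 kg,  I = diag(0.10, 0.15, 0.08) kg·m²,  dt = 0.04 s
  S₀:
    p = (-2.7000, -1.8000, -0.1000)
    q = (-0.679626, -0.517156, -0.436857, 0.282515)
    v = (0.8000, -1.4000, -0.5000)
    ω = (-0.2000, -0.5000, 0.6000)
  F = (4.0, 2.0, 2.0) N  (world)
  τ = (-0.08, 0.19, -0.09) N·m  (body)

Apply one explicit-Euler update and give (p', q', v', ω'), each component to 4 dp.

p' = (-2.6680, -1.8560, -0.1200)
q' = (-0.6894, -0.5168, -0.4249, 0.2777)
v' = (0.8640, -1.3680, -0.4680)
ω' = (-0.2404, -0.4487, 0.5525)

p' = p + v·dt = (-2.6680, -1.8560, -0.1200)
v + (F/m)dt = (0.8640, -1.3680, -0.4680)
precession coupling ω×(Iω) = (0.0210, -0.0024, 0.0050)
angular accel α = (-1.0100, 1.2827, -1.1875)
ω + α·dt = (-0.2404, -0.4487, 0.5525)
Hamilton product q⊗(0,ω) = (-0.4913687, 0.0150685, 0.5936036, -0.2365690)
updated quaternion q' = (-0.6894, -0.5168, -0.4249, 0.2777)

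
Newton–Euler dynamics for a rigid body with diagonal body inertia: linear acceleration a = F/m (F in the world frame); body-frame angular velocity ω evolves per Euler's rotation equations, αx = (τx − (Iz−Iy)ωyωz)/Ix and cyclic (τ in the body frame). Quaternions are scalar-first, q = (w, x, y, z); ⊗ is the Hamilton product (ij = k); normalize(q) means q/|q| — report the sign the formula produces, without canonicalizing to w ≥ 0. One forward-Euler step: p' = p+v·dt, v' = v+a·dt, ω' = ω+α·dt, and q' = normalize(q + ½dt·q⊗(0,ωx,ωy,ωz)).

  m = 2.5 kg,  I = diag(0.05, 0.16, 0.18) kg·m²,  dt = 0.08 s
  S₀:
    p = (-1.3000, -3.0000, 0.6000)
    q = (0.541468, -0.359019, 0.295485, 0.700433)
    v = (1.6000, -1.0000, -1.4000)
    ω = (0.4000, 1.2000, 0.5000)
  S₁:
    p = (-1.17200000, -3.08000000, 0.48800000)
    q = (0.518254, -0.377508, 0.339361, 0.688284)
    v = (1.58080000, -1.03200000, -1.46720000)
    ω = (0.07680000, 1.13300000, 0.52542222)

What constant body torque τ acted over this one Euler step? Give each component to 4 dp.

τ = (-0.1900, -0.1600, 0.1100)

rate change Δω = (-0.32320000, -0.06700000, 0.02542222)
τ = I·(Δω/dt) + ω₀×(Iω₀) = (-0.1900, -0.1600, 0.1100)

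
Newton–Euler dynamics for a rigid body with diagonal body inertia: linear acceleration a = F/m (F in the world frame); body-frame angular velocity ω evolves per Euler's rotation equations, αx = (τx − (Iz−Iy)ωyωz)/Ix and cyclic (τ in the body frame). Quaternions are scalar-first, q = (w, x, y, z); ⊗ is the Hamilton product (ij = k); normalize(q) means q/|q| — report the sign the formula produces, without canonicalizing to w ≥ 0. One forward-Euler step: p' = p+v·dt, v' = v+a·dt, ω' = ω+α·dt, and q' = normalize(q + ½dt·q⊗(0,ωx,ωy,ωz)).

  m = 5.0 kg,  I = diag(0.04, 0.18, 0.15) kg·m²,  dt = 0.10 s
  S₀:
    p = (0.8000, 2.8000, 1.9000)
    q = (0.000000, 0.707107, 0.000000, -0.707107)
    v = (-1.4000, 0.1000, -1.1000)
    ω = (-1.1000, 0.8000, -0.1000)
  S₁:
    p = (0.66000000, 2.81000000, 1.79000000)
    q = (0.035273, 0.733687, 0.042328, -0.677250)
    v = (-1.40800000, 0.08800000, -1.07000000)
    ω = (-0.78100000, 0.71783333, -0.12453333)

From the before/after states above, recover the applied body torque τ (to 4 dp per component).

rate change Δω = (0.31900000, -0.08216667, -0.02453333)
I·α + gyro = (0.1300, -0.1600, -0.1600)

τ = (0.1300, -0.1600, -0.1600)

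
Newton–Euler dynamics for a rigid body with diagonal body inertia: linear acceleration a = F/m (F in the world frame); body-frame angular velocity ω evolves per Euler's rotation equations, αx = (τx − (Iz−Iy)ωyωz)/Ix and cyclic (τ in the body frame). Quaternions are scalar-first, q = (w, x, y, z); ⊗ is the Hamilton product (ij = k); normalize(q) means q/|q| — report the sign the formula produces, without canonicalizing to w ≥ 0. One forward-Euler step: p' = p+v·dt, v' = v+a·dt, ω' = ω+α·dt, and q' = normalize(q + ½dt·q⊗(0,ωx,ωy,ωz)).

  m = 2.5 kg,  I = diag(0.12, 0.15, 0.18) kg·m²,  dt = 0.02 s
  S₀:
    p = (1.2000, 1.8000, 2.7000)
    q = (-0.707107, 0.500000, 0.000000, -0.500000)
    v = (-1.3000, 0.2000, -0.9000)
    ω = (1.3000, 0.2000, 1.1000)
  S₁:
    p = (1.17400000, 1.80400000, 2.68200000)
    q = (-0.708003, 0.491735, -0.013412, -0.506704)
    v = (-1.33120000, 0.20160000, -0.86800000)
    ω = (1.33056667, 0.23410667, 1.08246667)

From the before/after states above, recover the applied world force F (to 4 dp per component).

v₁ − v₀ = (-0.03120000, 0.00160000, 0.03200000)
applied force F = (-3.9000, 0.2000, 4.0000)

F = (-3.9000, 0.2000, 4.0000)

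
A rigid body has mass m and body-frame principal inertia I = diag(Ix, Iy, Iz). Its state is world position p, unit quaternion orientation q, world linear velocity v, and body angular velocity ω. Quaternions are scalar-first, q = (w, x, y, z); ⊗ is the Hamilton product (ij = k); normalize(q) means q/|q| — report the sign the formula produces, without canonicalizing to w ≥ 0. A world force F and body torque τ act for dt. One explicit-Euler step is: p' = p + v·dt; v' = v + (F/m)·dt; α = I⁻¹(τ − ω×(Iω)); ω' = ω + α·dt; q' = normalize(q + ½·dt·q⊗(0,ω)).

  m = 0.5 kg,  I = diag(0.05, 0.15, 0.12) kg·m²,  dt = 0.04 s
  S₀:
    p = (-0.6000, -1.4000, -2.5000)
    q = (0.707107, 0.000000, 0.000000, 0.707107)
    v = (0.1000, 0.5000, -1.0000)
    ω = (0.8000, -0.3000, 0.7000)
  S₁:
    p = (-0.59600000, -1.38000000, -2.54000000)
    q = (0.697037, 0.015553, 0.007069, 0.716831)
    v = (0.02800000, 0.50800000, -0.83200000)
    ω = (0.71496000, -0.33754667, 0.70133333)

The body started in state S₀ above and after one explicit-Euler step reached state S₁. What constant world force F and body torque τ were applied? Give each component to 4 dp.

rate change Δω = (-0.08504000, -0.03754667, 0.00133333)
ω₀×(Iω₀) = (0.0063, -0.0392, -0.0240)
τ = I·(Δω/dt) + ω₀×(Iω₀) = (-0.1000, -0.1800, -0.0200)
velocity change Δv = (-0.07200000, 0.00800000, 0.16800000)
m·(v₁−v₀)/dt = (-0.9000, 0.1000, 2.1000)

F = (-0.9000, 0.1000, 2.1000)
τ = (-0.1000, -0.1800, -0.0200)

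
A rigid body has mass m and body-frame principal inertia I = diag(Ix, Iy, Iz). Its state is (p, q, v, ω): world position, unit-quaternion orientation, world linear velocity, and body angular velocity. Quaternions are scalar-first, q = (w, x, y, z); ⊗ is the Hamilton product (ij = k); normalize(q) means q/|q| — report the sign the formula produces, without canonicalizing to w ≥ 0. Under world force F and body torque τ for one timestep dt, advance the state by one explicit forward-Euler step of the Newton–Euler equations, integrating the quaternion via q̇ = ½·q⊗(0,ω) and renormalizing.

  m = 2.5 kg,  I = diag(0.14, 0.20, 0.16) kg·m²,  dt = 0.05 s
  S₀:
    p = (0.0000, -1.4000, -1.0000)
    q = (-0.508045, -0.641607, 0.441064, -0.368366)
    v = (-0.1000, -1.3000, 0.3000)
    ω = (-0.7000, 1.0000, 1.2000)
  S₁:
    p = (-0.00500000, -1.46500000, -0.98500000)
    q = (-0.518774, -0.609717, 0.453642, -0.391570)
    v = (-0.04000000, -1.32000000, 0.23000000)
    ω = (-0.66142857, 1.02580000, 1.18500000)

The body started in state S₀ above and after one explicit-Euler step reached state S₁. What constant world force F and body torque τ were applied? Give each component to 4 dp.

Δω = ω₁−ω₀ = (0.03857143, 0.02580000, -0.01500000)
gyro term ω₀×Iω₀ = (-0.0480, 0.0168, -0.0420)
τ = I·(Δω/dt) + ω₀×(Iω₀) = (0.0600, 0.1200, -0.0900)
Δv = v₁−v₀ = (0.06000000, -0.02000000, -0.07000000)
applied force F = (3.0000, -1.0000, -3.5000)

F = (3.0000, -1.0000, -3.5000)
τ = (0.0600, 0.1200, -0.0900)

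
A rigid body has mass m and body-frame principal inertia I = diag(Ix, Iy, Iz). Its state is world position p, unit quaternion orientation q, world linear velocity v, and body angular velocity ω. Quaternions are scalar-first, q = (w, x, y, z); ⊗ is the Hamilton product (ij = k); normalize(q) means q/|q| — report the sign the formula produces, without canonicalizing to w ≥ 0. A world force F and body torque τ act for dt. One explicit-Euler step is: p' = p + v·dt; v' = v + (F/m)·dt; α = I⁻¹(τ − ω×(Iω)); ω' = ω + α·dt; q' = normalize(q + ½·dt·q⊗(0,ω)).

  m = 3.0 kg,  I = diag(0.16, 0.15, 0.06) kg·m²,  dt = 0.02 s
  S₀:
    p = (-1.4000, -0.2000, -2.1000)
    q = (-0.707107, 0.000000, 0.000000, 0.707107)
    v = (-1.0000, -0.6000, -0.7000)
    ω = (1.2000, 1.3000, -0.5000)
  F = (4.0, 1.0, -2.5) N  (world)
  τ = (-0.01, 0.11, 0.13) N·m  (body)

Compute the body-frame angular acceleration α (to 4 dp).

precession coupling ω×(Iω) = (0.0585, -0.0600, -0.0156)
α = I⁻¹(τ − ω×Iω) = (-0.4281, 1.1333, 2.4267)

α = (-0.4281, 1.1333, 2.4267)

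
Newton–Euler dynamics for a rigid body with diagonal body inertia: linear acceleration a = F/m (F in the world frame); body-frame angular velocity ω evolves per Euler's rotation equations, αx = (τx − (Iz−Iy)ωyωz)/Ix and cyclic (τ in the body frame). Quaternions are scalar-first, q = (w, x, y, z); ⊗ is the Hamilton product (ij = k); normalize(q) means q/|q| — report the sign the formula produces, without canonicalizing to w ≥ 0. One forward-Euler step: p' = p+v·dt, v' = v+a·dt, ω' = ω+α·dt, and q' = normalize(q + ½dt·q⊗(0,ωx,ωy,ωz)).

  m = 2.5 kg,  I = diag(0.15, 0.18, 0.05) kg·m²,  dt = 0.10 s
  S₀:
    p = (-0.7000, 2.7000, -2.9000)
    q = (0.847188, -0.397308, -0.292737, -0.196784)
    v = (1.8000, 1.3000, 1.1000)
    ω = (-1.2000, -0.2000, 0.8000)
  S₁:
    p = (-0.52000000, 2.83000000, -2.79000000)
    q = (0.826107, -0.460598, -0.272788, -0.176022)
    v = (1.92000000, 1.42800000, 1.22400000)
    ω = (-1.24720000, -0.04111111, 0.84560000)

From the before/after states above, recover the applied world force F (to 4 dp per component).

F = (3.0000, 3.2000, 3.1000)

Δv = v₁−v₀ = (0.12000000, 0.12800000, 0.12400000)
m·(v₁−v₀)/dt = (3.0000, 3.2000, 3.1000)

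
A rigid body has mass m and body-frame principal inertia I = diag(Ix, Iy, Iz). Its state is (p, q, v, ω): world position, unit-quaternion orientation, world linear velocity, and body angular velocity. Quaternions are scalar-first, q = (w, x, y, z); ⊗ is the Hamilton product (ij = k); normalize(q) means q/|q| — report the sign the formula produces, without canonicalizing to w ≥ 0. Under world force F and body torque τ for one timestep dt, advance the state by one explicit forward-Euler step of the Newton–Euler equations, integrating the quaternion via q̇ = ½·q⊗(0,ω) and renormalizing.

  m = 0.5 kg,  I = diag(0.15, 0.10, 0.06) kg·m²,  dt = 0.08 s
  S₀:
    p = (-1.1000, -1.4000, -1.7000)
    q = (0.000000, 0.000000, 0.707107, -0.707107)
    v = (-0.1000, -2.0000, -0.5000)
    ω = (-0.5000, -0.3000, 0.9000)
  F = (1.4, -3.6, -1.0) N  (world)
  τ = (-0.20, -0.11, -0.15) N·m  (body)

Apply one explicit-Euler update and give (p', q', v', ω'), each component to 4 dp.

p + v·dt = (-1.1080, -1.5600, -1.7400)
v + (F/m)dt = (0.1240, -2.5760, -0.6600)
gyro term ω×Iω = (0.0108, -0.0405, -0.0075)
angular accel α = (-1.4053, -0.6950, -2.3750)
ω + α·dt = (-0.6124, -0.3556, 0.7100)
2q̇ = q⊗(0,ω) = (0.8485284, 0.4242642, 0.3535535, 0.3535535)
q + ½dt·q⊗(0,ω), renormalized = (0.0339, 0.0170, 0.7206, -0.6923)

p' = (-1.1080, -1.5600, -1.7400)
q' = (0.0339, 0.0170, 0.7206, -0.6923)
v' = (0.1240, -2.5760, -0.6600)
ω' = (-0.6124, -0.3556, 0.7100)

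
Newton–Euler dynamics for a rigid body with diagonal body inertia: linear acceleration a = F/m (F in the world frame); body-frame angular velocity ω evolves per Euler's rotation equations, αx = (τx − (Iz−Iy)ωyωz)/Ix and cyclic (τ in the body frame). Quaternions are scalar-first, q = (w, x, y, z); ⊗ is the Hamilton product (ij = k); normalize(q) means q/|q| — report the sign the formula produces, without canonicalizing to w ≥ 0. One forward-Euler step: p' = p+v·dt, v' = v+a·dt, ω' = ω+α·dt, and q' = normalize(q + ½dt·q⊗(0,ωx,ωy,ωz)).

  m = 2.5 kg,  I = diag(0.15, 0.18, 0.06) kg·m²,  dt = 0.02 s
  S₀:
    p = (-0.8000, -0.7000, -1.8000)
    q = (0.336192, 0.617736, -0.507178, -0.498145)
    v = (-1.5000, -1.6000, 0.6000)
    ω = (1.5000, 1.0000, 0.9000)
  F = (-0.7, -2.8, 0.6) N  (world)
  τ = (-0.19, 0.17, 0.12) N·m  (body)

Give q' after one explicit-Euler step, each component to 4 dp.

q' = (0.3364, 0.6231, -0.5167, -0.4812)

Hamilton product q⊗(0,ω) = (0.0289045, 0.5459728, -0.9669879, 1.6810758)
q' = normalize(q + ½dt·q⊗(0,ω)) = (0.3364, 0.6231, -0.5167, -0.4812)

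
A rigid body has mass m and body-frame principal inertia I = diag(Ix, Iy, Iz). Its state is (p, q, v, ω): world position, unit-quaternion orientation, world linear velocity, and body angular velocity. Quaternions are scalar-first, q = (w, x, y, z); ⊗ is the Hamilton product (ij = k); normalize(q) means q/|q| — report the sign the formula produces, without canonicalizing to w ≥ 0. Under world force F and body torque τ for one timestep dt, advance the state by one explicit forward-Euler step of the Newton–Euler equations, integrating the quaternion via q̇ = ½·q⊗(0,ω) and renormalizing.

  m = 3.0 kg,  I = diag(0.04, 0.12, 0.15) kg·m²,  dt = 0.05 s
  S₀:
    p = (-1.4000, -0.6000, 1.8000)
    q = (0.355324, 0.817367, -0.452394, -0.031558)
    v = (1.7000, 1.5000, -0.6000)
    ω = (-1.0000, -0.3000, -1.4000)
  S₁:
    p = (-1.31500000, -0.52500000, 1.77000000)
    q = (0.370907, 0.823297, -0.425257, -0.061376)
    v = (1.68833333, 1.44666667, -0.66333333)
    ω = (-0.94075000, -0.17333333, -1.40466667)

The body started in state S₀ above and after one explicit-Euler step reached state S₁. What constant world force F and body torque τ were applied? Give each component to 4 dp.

velocity change Δv = (-0.01166667, -0.05333333, -0.06333333)
m·(v₁−v₀)/dt = (-0.7000, -3.2000, -3.8000)
Δω = ω₁−ω₀ = (0.05925000, 0.12666667, -0.00466667)
ω₀×(Iω₀) = (0.0126, -0.1540, 0.0240)
I·α + gyro = (0.0600, 0.1500, 0.0100)

F = (-0.7000, -3.2000, -3.8000)
τ = (0.0600, 0.1500, 0.0100)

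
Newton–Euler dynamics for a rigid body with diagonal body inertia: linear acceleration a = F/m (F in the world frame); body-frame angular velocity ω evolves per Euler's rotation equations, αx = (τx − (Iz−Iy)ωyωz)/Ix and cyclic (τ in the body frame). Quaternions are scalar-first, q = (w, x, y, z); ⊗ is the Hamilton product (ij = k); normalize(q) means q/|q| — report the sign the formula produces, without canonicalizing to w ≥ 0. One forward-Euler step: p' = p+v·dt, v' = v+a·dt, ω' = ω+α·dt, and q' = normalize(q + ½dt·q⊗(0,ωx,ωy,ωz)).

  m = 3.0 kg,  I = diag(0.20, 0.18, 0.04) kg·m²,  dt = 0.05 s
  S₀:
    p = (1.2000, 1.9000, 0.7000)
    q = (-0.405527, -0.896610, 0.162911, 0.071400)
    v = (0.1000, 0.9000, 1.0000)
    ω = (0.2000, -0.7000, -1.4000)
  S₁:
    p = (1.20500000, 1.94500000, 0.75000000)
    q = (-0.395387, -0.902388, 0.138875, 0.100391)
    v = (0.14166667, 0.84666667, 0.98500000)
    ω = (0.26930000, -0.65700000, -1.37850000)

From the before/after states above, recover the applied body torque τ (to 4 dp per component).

ω₁ − ω₀ = (0.06930000, 0.04300000, 0.02150000)
applied torque τ = (0.1400, 0.1100, 0.0200)

τ = (0.1400, 0.1100, 0.0200)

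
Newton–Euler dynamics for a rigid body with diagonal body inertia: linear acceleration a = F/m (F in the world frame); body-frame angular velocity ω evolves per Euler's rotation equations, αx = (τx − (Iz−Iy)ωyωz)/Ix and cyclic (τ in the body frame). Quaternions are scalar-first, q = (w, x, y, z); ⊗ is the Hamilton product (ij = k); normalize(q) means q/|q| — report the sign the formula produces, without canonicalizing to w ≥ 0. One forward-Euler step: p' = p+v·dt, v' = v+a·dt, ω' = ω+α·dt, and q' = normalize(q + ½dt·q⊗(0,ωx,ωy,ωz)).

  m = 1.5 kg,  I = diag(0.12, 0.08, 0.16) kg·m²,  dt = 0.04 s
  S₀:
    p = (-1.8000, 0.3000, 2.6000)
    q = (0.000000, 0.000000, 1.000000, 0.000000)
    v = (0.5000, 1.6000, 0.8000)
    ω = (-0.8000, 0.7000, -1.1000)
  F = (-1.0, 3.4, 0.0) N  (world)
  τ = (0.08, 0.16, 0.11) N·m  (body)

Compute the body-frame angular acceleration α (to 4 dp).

ω×(Iω) gyroscopic = (-0.0616, -0.0352, 0.0224)
(τ − ω×Iω)/I = (1.1800, 2.4400, 0.5475)

α = (1.1800, 2.4400, 0.5475)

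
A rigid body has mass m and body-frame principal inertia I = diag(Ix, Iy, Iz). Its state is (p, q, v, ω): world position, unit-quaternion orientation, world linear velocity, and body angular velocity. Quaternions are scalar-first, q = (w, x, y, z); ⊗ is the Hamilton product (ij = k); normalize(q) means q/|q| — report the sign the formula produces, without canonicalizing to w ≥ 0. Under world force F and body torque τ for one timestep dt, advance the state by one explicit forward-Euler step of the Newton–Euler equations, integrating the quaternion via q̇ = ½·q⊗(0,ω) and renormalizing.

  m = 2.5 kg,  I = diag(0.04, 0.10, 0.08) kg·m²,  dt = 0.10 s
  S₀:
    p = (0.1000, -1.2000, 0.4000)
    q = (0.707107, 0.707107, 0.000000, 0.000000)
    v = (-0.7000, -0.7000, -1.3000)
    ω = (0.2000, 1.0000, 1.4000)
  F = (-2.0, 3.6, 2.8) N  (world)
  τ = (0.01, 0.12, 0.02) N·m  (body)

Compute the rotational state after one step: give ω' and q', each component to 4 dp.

ω×(Iω) gyroscopic = (-0.0280, -0.0112, 0.0120)
angular accel α = (0.9500, 1.3120, 0.1000)
ω + α·dt = (0.2950, 1.1312, 1.4100)
q⊗(0,ω) = (-0.1414214, 0.1414214, -0.2828428, 1.6970568)
q + ½dt·q⊗(0,ω), renormalized = (0.6974, 0.7115, -0.0141, 0.0845)

ω' = (0.2950, 1.1312, 1.4100)
q' = (0.6974, 0.7115, -0.0141, 0.0845)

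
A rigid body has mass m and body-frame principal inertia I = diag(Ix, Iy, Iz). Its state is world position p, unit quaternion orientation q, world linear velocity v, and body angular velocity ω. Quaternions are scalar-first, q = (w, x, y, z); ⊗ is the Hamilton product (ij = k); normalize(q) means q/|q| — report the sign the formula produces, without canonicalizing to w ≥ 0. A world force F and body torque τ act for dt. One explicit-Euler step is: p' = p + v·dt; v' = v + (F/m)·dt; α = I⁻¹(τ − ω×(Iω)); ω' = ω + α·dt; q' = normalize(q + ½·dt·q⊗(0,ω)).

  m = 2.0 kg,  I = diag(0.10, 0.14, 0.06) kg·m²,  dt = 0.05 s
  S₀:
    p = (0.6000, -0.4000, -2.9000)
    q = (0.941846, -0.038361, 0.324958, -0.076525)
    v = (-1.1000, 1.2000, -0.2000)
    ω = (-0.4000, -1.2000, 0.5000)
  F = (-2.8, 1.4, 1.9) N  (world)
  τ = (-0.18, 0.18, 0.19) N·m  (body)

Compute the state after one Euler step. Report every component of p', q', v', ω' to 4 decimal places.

a = (-1.4000, 0.7000, 0.9500)
p' = p + v·dt = (0.5450, -0.3400, -2.9100)
new velocity v' = (-1.1700, 1.2350, -0.1525)
ω×(Iω) gyroscopic = (0.0480, -0.0080, 0.0192)
α = I⁻¹(τ − ω×Iω) = (-2.2800, 1.3429, 2.8467)
ω' = ω + α·dt = (-0.5140, -1.1329, 0.6423)
Hamilton product q⊗(0,ω) = (0.4128677, -0.3060894, -1.0804247, 0.6469394)
updated quaternion q' = (0.9516, -0.0460, 0.2978, -0.0603)

p' = (0.5450, -0.3400, -2.9100)
q' = (0.9516, -0.0460, 0.2978, -0.0603)
v' = (-1.1700, 1.2350, -0.1525)
ω' = (-0.5140, -1.1329, 0.6423)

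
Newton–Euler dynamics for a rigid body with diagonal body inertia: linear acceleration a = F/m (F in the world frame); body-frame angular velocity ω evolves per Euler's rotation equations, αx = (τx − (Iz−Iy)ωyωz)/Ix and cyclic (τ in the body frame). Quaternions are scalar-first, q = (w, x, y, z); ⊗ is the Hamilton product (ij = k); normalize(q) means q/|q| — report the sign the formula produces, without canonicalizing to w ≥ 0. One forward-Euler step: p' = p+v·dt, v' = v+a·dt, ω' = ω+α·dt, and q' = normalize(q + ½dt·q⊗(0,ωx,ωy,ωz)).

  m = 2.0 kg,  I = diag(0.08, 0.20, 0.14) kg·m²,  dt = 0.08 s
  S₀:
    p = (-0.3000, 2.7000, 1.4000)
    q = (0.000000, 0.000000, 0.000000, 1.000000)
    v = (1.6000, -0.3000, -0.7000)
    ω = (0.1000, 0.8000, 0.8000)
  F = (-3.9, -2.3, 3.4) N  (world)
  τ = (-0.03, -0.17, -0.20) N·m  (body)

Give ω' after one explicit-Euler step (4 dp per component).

(τ − ω×Iω)/I = (0.1050, -0.8260, -1.4971)
ω' = ω + α·dt = (0.1084, 0.7339, 0.6802)

ω' = (0.1084, 0.7339, 0.6802)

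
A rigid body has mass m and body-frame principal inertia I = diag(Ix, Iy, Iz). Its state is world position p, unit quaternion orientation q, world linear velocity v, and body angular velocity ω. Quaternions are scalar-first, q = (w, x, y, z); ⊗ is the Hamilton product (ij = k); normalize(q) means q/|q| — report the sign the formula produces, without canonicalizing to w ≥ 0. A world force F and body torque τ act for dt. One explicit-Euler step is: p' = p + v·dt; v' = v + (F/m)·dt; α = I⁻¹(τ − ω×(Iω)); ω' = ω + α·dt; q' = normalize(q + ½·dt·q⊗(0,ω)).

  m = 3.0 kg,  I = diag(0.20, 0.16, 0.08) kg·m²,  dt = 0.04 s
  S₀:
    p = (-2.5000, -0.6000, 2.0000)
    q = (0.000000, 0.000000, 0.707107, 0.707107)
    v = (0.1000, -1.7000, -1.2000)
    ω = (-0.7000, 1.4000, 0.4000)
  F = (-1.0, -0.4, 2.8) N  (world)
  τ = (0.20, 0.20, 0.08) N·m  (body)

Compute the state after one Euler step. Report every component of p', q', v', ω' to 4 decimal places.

p' = (-2.4960, -0.6680, 1.9520)
q' = (-0.0254, -0.0141, 0.6968, 0.7166)
v' = (0.0867, -1.7053, -1.1627)
ω' = (-0.6510, 1.4584, 0.4204)

(τ − ω×Iω)/I = (1.2240, 1.4600, 0.5100)
ω' = ω + α·dt = (-0.6510, 1.4584, 0.4204)
Hamilton product q⊗(0,ω) = (-1.2727926, -0.7071070, -0.4949749, 0.4949749)
q' = normalize(q + ½dt·q⊗(0,ω)) = (-0.0254, -0.0141, 0.6968, 0.7166)
linear accel F/m = (-0.3333, -0.1333, 0.9333)
p' = p + v·dt = (-2.4960, -0.6680, 1.9520)
v + (F/m)dt = (0.0867, -1.7053, -1.1627)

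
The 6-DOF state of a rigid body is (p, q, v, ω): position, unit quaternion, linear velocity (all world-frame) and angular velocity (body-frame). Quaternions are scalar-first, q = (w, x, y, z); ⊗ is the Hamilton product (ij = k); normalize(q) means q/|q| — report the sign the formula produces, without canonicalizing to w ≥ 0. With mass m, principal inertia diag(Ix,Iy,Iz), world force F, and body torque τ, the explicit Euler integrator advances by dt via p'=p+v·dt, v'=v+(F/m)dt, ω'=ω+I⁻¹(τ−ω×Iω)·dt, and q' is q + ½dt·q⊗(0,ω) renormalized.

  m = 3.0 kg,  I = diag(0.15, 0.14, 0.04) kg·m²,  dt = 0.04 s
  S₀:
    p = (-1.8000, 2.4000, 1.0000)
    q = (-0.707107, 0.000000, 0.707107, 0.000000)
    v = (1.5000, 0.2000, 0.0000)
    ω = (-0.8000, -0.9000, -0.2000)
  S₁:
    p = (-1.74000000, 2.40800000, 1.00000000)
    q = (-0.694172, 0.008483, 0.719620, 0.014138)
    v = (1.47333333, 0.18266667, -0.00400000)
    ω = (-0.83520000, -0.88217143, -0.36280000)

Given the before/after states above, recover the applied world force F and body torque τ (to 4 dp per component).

v₁ − v₀ = (-0.02666667, -0.01733333, -0.00400000)
m·(v₁−v₀)/dt = (-2.0000, -1.3000, -0.3000)
rate change Δω = (-0.03520000, 0.01782857, -0.16280000)
τ = I·(Δω/dt) + ω₀×(Iω₀) = (-0.1500, 0.0800, -0.1700)

F = (-2.0000, -1.3000, -0.3000)
τ = (-0.1500, 0.0800, -0.1700)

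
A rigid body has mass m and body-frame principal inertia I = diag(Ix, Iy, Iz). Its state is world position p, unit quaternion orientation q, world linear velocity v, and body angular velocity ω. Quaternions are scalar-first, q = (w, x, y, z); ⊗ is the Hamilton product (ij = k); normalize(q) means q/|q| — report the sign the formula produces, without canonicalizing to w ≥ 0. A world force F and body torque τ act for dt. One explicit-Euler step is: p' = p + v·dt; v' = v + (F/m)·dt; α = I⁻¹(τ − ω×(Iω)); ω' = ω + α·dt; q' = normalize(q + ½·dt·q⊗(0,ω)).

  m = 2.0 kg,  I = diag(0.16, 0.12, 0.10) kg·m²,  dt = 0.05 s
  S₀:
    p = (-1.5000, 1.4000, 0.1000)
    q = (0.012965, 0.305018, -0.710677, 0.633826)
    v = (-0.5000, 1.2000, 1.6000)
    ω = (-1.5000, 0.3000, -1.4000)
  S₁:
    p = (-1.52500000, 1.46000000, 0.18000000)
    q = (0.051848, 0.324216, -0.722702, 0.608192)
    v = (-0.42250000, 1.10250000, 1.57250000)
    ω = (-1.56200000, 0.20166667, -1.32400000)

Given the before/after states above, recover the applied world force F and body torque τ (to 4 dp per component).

F = (3.1000, -3.9000, -1.1000)
τ = (-0.1900, -0.1100, 0.1700)

Δω = ω₁−ω₀ = (-0.06200000, -0.09833333, 0.07600000)
ω₀×(Iω₀) = (0.0084, 0.1260, 0.0180)
applied torque τ = (-0.1900, -0.1100, 0.1700)
v₁ − v₀ = (0.07750000, -0.09750000, -0.02750000)
applied force F = (3.1000, -3.9000, -1.1000)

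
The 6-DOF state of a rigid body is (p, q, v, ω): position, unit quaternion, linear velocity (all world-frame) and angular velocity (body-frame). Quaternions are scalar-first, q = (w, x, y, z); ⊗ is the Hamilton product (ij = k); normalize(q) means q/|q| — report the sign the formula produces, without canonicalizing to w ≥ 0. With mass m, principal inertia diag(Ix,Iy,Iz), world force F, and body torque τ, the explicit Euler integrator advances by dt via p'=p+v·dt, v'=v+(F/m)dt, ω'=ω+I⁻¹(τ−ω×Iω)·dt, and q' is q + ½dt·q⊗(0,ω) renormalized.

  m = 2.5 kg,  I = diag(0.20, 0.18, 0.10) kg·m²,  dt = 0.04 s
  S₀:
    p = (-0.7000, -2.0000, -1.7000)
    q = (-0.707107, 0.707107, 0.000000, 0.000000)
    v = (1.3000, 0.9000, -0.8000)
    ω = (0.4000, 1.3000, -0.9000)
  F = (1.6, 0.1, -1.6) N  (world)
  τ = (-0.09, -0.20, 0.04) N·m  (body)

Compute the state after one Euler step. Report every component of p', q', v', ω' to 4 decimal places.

p' = (-0.6480, -1.9640, -1.7320)
q' = (-0.7124, 0.7011, -0.0057, 0.0311)
v' = (1.3256, 0.9016, -0.8256)
ω' = (0.3633, 1.2636, -0.8798)

a = F/m = (0.6400, 0.0400, -0.6400)
p + v·dt = (-0.6480, -1.9640, -1.7320)
v + (F/m)dt = (1.3256, 0.9016, -0.8256)
angular accel α = (-0.9180, -0.9111, 0.5040)
ω' = ω + α·dt = (0.3633, 1.2636, -0.8798)
Hamilton product q⊗(0,ω) = (-0.2828428, -0.2828428, -0.2828428, 1.5556354)
q + ½dt·q⊗(0,ω), renormalized = (-0.7124, 0.7011, -0.0057, 0.0311)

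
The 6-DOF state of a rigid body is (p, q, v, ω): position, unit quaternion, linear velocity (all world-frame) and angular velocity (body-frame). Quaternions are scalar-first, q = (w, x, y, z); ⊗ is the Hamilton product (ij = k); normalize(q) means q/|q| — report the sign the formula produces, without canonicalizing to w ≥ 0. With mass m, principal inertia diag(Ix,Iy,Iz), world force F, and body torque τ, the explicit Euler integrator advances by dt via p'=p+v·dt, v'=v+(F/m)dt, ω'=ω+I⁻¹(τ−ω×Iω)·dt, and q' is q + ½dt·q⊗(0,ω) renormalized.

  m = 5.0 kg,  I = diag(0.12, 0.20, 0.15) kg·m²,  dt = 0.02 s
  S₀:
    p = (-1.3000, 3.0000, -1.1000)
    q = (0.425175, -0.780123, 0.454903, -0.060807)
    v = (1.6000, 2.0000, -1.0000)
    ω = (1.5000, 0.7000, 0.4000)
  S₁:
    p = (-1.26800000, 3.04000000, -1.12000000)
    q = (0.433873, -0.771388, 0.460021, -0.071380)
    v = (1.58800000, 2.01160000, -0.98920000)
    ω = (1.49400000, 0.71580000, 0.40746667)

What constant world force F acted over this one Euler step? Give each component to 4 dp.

F = (-3.0000, 2.9000, 2.7000)

v₁ − v₀ = (-0.01200000, 0.01160000, 0.01080000)
F = m·Δv/dt = (-3.0000, 2.9000, 2.7000)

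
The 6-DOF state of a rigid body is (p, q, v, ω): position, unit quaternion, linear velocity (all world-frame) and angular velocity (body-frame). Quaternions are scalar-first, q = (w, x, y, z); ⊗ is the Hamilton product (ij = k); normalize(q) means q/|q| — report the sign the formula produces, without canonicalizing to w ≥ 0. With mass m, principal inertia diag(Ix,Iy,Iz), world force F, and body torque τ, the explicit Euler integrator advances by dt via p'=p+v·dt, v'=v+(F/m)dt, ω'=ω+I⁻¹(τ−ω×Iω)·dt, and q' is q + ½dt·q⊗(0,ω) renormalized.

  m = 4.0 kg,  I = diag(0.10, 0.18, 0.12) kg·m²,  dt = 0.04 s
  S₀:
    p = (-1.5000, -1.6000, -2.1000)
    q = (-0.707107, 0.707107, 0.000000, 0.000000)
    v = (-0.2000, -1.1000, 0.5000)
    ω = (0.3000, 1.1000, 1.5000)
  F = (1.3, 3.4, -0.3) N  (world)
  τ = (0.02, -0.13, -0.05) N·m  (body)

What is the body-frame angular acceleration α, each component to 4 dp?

α = (1.1900, -0.6722, -0.6367)

gyro term ω×Iω = (-0.0990, -0.0090, 0.0264)
(τ − ω×Iω)/I = (1.1900, -0.6722, -0.6367)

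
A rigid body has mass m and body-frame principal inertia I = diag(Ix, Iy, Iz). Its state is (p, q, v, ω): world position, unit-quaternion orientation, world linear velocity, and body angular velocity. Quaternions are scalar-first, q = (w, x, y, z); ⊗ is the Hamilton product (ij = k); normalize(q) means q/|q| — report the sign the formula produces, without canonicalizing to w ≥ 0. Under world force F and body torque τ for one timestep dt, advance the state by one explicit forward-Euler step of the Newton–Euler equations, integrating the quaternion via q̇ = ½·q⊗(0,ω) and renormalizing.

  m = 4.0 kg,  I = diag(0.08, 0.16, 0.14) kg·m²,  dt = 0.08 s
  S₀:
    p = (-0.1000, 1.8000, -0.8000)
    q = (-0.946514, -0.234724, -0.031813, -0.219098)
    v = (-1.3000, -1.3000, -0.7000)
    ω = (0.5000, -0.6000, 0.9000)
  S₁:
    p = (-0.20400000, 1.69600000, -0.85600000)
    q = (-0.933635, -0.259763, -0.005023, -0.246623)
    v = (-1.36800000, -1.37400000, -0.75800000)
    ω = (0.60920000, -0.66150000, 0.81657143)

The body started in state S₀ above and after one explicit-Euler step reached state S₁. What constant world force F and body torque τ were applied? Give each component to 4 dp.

Δω = ω₁−ω₀ = (0.10920000, -0.06150000, -0.08342857)
applied torque τ = (0.1200, -0.1500, -0.1700)
velocity change Δv = (-0.06800000, -0.07400000, -0.05800000)
applied force F = (-3.4000, -3.7000, -2.9000)

F = (-3.4000, -3.7000, -2.9000)
τ = (0.1200, -0.1500, -0.1700)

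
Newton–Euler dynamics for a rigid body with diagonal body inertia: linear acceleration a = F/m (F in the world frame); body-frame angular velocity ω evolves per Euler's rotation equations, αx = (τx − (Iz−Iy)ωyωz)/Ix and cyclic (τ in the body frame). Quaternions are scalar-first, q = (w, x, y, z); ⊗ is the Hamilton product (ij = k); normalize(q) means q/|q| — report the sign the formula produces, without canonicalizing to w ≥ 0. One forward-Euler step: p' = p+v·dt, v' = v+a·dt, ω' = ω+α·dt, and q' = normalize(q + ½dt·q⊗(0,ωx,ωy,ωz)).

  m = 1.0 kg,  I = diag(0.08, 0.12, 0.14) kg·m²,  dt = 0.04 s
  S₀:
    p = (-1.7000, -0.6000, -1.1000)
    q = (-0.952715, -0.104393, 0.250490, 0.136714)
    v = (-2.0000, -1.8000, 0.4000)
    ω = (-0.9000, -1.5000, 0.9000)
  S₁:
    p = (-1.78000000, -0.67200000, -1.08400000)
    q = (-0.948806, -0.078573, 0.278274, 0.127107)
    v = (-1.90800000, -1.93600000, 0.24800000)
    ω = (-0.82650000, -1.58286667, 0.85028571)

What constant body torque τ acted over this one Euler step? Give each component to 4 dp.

Δω = ω₁−ω₀ = (0.07350000, -0.08286667, -0.04971429)
precession coupling = (-0.0270, 0.0486, 0.0540)
I·α + gyro = (0.1200, -0.2000, -0.1200)

τ = (0.1200, -0.2000, -0.1200)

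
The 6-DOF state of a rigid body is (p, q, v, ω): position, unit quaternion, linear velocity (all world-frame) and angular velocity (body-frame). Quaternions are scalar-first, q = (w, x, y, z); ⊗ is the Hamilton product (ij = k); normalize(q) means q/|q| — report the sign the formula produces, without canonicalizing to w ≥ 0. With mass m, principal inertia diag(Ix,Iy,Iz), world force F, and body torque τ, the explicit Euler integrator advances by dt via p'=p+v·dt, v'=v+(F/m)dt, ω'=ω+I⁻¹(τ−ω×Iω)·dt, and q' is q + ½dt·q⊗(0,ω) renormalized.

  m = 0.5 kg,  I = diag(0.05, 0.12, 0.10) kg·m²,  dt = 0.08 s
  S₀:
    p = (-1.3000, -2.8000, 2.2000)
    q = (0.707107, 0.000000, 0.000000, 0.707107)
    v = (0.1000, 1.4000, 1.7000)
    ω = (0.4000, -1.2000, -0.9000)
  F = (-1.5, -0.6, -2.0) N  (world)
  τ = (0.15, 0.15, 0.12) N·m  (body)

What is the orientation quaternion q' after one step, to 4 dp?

q' = (0.7312, 0.0452, -0.0226, 0.6803)

Hamilton product q⊗(0,ω) = (0.6363963, 1.1313712, -0.5656856, -0.6363963)
updated quaternion q' = (0.7312, 0.0452, -0.0226, 0.6803)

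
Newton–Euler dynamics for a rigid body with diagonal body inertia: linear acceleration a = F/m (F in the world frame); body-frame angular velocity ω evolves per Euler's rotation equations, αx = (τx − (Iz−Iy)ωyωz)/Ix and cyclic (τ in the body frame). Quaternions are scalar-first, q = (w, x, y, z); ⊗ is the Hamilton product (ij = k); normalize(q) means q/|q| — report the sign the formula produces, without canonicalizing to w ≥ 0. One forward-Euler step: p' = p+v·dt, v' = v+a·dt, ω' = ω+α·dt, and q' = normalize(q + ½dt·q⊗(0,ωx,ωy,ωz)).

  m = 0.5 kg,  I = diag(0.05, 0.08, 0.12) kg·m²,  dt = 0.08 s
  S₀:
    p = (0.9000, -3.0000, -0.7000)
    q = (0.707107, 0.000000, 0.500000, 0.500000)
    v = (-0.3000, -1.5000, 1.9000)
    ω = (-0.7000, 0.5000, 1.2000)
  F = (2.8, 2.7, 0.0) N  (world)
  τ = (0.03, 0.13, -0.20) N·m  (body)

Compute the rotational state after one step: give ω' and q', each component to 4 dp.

ω' = (-0.6904, 0.5712, 1.0737)
q' = (0.6719, -0.0058, 0.4993, 0.5470)

gyro term ω×Iω = (0.0240, 0.0588, -0.0105)
(τ − ω×Iω)/I = (0.1200, 0.8900, -1.5792)
ω' = ω + α·dt = (-0.6904, 0.5712, 1.0737)
q⊗(0,ω) = (-0.8500000, -0.1449749, 0.0035535, 1.1985284)
q' = normalize(q + ½dt·q⊗(0,ω)) = (0.6719, -0.0058, 0.4993, 0.5470)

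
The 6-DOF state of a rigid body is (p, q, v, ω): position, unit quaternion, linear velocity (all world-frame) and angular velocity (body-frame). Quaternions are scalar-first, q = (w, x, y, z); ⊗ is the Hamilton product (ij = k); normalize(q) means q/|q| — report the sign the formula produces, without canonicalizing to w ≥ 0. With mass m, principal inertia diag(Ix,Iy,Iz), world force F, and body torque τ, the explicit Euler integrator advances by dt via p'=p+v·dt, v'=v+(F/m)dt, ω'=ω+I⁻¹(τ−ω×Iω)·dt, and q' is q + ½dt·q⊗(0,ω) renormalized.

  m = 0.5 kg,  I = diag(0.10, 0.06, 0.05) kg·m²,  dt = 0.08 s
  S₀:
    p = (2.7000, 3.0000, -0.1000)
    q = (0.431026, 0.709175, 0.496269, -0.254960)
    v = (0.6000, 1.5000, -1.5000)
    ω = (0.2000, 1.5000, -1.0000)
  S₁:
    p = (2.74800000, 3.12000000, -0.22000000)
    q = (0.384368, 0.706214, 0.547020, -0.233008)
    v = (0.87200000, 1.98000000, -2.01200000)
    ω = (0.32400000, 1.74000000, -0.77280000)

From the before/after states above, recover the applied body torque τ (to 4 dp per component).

τ = (0.1700, 0.1700, 0.1300)

Δω = ω₁−ω₀ = (0.12400000, 0.24000000, 0.22720000)
ω₀×(Iω₀) = (0.0150, -0.0100, -0.0120)
τ = I·(Δω/dt) + ω₀×(Iω₀) = (0.1700, 0.1700, 0.1300)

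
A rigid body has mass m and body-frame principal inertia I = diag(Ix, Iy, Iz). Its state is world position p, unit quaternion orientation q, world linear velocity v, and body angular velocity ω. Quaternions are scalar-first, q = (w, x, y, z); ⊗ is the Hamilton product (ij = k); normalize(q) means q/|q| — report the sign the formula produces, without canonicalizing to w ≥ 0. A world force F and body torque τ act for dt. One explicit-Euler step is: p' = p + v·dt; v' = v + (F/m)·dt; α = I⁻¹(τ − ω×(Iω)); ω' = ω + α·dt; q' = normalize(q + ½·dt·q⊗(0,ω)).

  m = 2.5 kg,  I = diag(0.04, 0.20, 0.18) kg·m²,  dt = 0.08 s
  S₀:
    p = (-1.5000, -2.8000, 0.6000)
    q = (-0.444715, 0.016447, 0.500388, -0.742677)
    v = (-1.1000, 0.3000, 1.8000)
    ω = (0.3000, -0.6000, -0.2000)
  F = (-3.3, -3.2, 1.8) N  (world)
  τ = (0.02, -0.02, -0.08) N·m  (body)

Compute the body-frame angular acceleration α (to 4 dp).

ω×(Iω) gyroscopic = (-0.0024, 0.0084, -0.0288)
angular accel α = (0.5600, -0.1420, -0.2844)

α = (0.5600, -0.1420, -0.2844)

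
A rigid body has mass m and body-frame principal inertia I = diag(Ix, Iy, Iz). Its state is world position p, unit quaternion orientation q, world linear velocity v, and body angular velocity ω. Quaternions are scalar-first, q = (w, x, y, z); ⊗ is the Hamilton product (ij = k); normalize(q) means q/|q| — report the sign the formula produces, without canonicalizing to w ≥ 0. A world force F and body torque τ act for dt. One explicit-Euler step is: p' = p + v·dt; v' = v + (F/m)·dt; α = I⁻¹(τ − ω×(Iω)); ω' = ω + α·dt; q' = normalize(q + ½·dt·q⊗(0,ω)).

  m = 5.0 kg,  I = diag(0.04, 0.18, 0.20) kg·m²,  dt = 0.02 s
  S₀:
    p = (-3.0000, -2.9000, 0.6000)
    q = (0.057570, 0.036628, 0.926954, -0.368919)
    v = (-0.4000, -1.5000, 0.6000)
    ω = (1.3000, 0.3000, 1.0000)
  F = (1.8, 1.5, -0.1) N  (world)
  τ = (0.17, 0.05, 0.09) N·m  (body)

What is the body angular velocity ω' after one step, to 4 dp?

ω' = (1.3820, 0.3287, 1.0035)

(τ − ω×Iω)/I = (4.1000, 1.4333, 0.1770)
new body rate ω' = (1.3820, 0.3287, 1.0035)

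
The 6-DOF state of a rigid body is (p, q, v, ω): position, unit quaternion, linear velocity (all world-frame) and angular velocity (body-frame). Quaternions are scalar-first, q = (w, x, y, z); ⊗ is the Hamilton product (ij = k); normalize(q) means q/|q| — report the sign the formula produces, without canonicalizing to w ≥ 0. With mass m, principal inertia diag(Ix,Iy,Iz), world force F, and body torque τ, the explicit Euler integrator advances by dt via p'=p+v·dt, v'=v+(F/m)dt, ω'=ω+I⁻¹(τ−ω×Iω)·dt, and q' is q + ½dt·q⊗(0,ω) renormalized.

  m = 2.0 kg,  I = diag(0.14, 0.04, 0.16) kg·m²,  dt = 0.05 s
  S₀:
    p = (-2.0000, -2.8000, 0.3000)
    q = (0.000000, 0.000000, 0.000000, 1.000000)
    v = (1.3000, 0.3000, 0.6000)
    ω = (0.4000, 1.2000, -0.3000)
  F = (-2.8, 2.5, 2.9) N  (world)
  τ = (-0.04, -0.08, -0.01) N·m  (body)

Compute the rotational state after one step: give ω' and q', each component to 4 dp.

α = I⁻¹(τ − ω×Iω) = (0.0229, -2.0600, 0.2375)
new body rate ω' = (0.4011, 1.0970, -0.2881)
q⊗(0,ω) = (0.3000000, -1.2000000, 0.4000000, 0.0000000)
q + ½dt·q⊗(0,ω), renormalized = (0.0075, -0.0300, 0.0100, 0.9995)

ω' = (0.4011, 1.0970, -0.2881)
q' = (0.0075, -0.0300, 0.0100, 0.9995)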